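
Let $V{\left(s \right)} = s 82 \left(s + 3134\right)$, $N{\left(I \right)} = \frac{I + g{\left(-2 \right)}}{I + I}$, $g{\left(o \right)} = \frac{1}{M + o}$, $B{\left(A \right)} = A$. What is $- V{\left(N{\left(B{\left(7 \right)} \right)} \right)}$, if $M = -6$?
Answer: $- \frac{791647065}{6272} \approx -1.2622 \cdot 10^{5}$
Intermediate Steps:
$g{\left(o \right)} = \frac{1}{-6 + o}$
$N{\left(I \right)} = \frac{- \frac{1}{8} + I}{2 I}$ ($N{\left(I \right)} = \frac{I + \frac{1}{-6 - 2}}{I + I} = \frac{I + \frac{1}{-8}}{2 I} = \left(I - \frac{1}{8}\right) \frac{1}{2 I} = \left(- \frac{1}{8} + I\right) \frac{1}{2 I} = \frac{- \frac{1}{8} + I}{2 I}$)
$V{\left(s \right)} = 82 s \left(3134 + s\right)$
$- V{\left(N{\left(B{\left(7 \right)} \right)} \right)} = - 82 \frac{-1 + 8 \cdot 7}{16 \cdot 7} \left(3134 + \frac{-1 + 8 \cdot 7}{16 \cdot 7}\right) = - 82 \cdot \frac{1}{16} \cdot \frac{1}{7} \left(-1 + 56\right) \left(3134 + \frac{1}{16} \cdot \frac{1}{7} \left(-1 + 56\right)\right) = - 82 \cdot \frac{1}{16} \cdot \frac{1}{7} \cdot 55 \left(3134 + \frac{1}{16} \cdot \frac{1}{7} \cdot 55\right) = - \frac{82 \cdot 55 \left(3134 + \frac{55}{112}\right)}{112} = - \frac{82 \cdot 55 \cdot 351063}{112 \cdot 112} = \left(-1\right) \frac{791647065}{6272} = - \frac{791647065}{6272}$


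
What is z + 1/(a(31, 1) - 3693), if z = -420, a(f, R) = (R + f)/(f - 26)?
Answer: -7741865/18433 ≈ -420.00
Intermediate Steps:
a(f, R) = (R + f)/(-26 + f)
z + 1/(a(31, 1) - 3693) = -420 + 1/((1 + 31)/(-26 + 31) - 3693) = -420 + 1/(32/5 - 3693) = -420 + 1/(-18433/5) = -420 - 5/18433 = -7741865/18433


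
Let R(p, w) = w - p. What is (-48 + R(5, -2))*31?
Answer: -1705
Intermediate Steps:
(-48 + R(5, -2))*31 = (-48 + (-2 - 1*5))*31 = (-48 + (-2 - 5))*31 = (-48 - 7)*31 = -55*31 = -1705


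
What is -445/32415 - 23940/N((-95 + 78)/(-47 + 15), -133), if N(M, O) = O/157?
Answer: 183209491/6483 ≈ 28260.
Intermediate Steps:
N(M, O) = O/157 (N(M, O) = O*(1/157) = O/157)
-445/32415 - 23940/N((-95 + 78)/(-47 + 15), -133) = -445/32415 - 23940/((1/157)*(-133)) = -445*1/32415 - 23940/(-133/157) = -89/6483 - 23940*(-157/133) = -89/6483 + 28260 = 183209491/6483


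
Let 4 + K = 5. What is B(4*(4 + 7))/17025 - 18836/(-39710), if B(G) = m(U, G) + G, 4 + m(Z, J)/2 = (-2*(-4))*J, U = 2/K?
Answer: 7001366/13521255 ≈ 0.51780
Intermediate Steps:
K = 1 (K = -4 + 5 = 1)
U = 2 (U = 2/1 = 2*1 = 2)
m(Z, J) = -8 + 16*J (m(Z, J) = -8 + 2*((-2*(-4))*J) = -8 + 2*(8*J) = -8 + 16*J)
B(G) = -8 + 17*G (B(G) = (-8 + 16*G) + G = -8 + 17*G)
B(4*(4 + 7))/17025 - 18836/(-39710) = (-8 + 17*(4*(4 + 7)))/17025 - 18836/(-39710) = (-8 + 17*(4*11))*(1/17025) - 18836*(-1/39710) = (-8 + 17*44)*(1/17025) + 9418/19855 = (-8 + 748)*(1/17025) + 9418/19855 = 740*(1/17025) + 9418/19855 = 148/3405 + 9418/19855 = 7001366/13521255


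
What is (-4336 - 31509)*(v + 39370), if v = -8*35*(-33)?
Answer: -1742425450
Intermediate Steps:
v = 9240 (v = -280*(-33) = 9240)
(-4336 - 31509)*(v + 39370) = (-4336 - 31509)*(9240 + 39370) = -35845*48610 = -1742425450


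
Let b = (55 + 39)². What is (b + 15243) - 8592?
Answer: 15487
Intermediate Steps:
b = 8836 (b = 94² = 8836)
(b + 15243) - 8592 = (8836 + 15243) - 8592 = 24079 - 8592 = 15487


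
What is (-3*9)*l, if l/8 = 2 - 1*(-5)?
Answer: -1512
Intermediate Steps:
l = 56 (l = 8*(2 - 1*(-5)) = 8*(2 + 5) = 8*7 = 56)
(-3*9)*l = -3*9*56 = -27*56 = -1512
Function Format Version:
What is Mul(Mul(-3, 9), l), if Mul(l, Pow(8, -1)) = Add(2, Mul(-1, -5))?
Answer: -1512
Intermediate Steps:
l = 56 (l = Mul(8, Add(2, Mul(-1, -5))) = Mul(8, Add(2, 5)) = Mul(8, 7) = 56)
Mul(Mul(-3, 9), l) = Mul(Mul(-3, 9), 56) = Mul(-27, 56) = -1512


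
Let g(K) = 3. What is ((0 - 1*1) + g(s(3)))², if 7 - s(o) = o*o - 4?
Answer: 4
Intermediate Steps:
s(o) = 11 - o² (s(o) = 7 - (o*o - 4) = 7 - (o² - 4) = 7 - (-4 + o²) = 7 + (4 - o²) = 11 - o²)
((0 - 1*1) + g(s(3)))² = ((0 - 1*1) + 3)² = ((0 - 1) + 3)² = (-1 + 3)² = 2² = 4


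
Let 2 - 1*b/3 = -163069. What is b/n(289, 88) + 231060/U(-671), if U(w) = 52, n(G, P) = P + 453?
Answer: 37610634/7033 ≈ 5347.7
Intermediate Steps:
b = 489213 (b = 6 - 3*(-163069) = 6 + 489207 = 489213)
n(G, P) = 453 + P
b/n(289, 88) + 231060/U(-671) = 489213/(453 + 88) + 231060/52 = 489213/541 + 231060*(1/52) = 489213*(1/541) + 57765/13 = 489213/541 + 57765/13 = 37610634/7033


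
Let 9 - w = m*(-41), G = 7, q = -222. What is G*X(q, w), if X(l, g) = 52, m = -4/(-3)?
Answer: 364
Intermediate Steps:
m = 4/3 (m = -4*(-⅓) = 4/3 ≈ 1.3333)
w = 191/3 (w = 9 - 4*(-41)/3 = 9 - 1*(-164/3) = 9 + 164/3 = 191/3 ≈ 63.667)
G*X(q, w) = 7*52 = 364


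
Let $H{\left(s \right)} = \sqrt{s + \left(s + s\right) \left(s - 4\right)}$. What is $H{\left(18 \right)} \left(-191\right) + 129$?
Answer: $129 - 573 \sqrt{58} \approx -4234.8$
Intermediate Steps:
$H{\left(s \right)} = \sqrt{s + 2 s \left(-4 + s\right)}$
$H{\left(18 \right)} \left(-191\right) + 129 = \sqrt{18 \left(-7 + 2 \cdot 18\right)} \left(-191\right) + 129 = \sqrt{18 \left(-7 + 36\right)} \left(-191\right) + 129 = \sqrt{18 \cdot 29} \left(-191\right) + 129 = \sqrt{522} \left(-191\right) + 129 = 3 \sqrt{58} \left(-191\right) + 129 = - 573 \sqrt{58} + 129 = 129 - 573 \sqrt{58}$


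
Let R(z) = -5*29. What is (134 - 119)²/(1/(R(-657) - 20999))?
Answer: -4757400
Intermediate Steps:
R(z) = -145
(134 - 119)²/(1/(R(-657) - 20999)) = (134 - 119)²/(1/(-145 - 20999)) = 15²/(1/(-21144)) = 225/(-1/21144) = 225*(-21144) = -4757400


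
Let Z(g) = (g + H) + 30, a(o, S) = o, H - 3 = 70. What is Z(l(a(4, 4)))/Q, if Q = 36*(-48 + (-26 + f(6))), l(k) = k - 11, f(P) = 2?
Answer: -1/27 ≈ -0.037037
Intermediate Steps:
H = 73 (H = 3 + 70 = 73)
l(k) = -11 + k
Z(g) = 103 + g (Z(g) = (g + 73) + 30 = (73 + g) + 30 = 103 + g)
Q = -2592 (Q = 36*(-48 + (-26 + 2)) = 36*(-48 - 24) = 36*(-72) = -2592)
Z(l(a(4, 4)))/Q = (103 + (-11 + 4))/(-2592) = (103 - 7)*(-1/2592) = 96*(-1/2592) = -1/27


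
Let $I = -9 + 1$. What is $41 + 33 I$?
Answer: $-223$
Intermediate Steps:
$I = -8$
$41 + 33 I = 41 + 33 \left(-8\right) = 41 - 264 = -223$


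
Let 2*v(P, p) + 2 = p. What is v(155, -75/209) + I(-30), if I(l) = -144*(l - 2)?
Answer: 1925651/418 ≈ 4606.8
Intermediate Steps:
v(P, p) = -1 + p/2
I(l) = 288 - 144*l (I(l) = -144*(-2 + l) = 288 - 144*l)
v(155, -75/209) + I(-30) = (-1 + (-75/209)/2) + (288 - 144*(-30)) = (-1 + (-75*1/209)/2) + (288 + 4320) = (-1 + (½)*(-75/209)) + 4608 = (-1 - 75/418) + 4608 = -493/418 + 4608 = 1925651/418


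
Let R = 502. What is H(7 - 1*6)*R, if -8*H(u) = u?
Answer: -251/4 ≈ -62.750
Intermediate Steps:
H(u) = -u/8
H(7 - 1*6)*R = -(7 - 1*6)/8*502 = -(7 - 6)/8*502 = -1/8*1*502 = -1/8*502 = -251/4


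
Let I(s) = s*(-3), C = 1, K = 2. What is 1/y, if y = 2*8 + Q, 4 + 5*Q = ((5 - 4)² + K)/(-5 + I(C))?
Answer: 8/121 ≈ 0.066116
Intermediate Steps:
I(s) = -3*s
Q = -7/8 (Q = -⅘ + (((5 - 4)² + 2)/(-5 - 3*1))/5 = -⅘ + ((1² + 2)/(-5 - 3))/5 = -⅘ + ((1 + 2)/(-8))/5 = -⅘ + (3*(-⅛))/5 = -⅘ + (⅕)*(-3/8) = -⅘ - 3/40 = -7/8 ≈ -0.87500)
y = 121/8 (y = 2*8 - 7/8 = 16 - 7/8 = 121/8 ≈ 15.125)
1/y = 1/(121/8) = 8/121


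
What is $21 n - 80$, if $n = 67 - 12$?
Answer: $1075$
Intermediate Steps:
$n = 55$ ($n = 67 - 12 = 55$)
$21 n - 80 = 21 \cdot 55 - 80 = 1155 - 80 = 1075$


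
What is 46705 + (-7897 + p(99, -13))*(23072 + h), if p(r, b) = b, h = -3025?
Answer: -158525065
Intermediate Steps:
46705 + (-7897 + p(99, -13))*(23072 + h) = 46705 + (-7897 - 13)*(23072 - 3025) = 46705 - 7910*20047 = 46705 - 158571770 = -158525065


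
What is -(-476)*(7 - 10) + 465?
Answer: -963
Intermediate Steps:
-(-476)*(7 - 10) + 465 = -(-476)*(-3) + 465 = -238*6 + 465 = -1428 + 465 = -963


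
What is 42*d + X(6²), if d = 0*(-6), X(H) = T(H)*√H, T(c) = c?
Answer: 216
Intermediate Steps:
X(H) = H^(3/2) (X(H) = H*√H = H^(3/2))
d = 0
42*d + X(6²) = 42*0 + (6²)^(3/2) = 0 + 36^(3/2) = 0 + 216 = 216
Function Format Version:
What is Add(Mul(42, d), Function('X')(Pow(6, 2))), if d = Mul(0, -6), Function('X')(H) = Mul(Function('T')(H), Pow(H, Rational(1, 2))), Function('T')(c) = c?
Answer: 216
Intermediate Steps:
Function('X')(H) = Pow(H, Rational(3, 2)) (Function('X')(H) = Mul(H, Pow(H, Rational(1, 2))) = Pow(H, Rational(3, 2)))
d = 0
Add(Mul(42, d), Function('X')(Pow(6, 2))) = Add(Mul(42, 0), Pow(Pow(6, 2), Rational(3, 2))) = Add(0, Pow(36, Rational(3, 2))) = Add(0, 216) = 216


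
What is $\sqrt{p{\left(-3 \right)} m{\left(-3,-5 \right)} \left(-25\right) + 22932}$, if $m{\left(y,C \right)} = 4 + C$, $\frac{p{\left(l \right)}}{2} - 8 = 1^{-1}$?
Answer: $3 \sqrt{2598} \approx 152.91$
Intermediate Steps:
$p{\left(l \right)} = 18$ ($p{\left(l \right)} = 16 + \frac{2}{1} = 16 + 2 \cdot 1 = 16 + 2 = 18$)
$\sqrt{p{\left(-3 \right)} m{\left(-3,-5 \right)} \left(-25\right) + 22932} = \sqrt{18 \left(4 - 5\right) \left(-25\right) + 22932} = \sqrt{18 \left(-1\right) \left(-25\right) + 22932} = \sqrt{\left(-18\right) \left(-25\right) + 22932} = \sqrt{450 + 22932} = \sqrt{23382} = 3 \sqrt{2598}$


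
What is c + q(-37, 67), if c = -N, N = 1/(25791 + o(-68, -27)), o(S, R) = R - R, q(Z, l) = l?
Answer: 1727996/25791 ≈ 67.000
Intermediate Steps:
o(S, R) = 0
N = 1/25791 (N = 1/(25791 + 0) = 1/25791 ≈ 3.8773e-5)
c = -1/25791 (c = -1*1/25791 = -1/25791 ≈ -3.8773e-5)
c + q(-37, 67) = -1/25791 + 67 = 1727996/25791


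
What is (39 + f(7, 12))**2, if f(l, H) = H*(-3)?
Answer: 9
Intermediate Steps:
f(l, H) = -3*H
(39 + f(7, 12))**2 = (39 - 3*12)**2 = (39 - 36)**2 = 3**2 = 9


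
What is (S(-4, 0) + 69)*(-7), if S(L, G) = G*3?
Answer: -483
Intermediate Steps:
S(L, G) = 3*G
(S(-4, 0) + 69)*(-7) = (3*0 + 69)*(-7) = (0 + 69)*(-7) = 69*(-7) = -483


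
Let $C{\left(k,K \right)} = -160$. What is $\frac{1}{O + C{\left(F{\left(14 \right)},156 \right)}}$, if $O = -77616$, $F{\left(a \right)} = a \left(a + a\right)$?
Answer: $- \frac{1}{77776} \approx -1.2857 \cdot 10^{-5}$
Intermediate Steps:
$F{\left(a \right)} = 2 a^{2}$ ($F{\left(a \right)} = a 2 a = 2 a^{2}$)
$\frac{1}{O + C{\left(F{\left(14 \right)},156 \right)}} = \frac{1}{-77616 - 160} = \frac{1}{-77776} = - \frac{1}{77776}$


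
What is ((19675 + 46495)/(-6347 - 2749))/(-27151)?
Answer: 33085/123482748 ≈ 0.00026793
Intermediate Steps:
((19675 + 46495)/(-6347 - 2749))/(-27151) = (66170/(-9096))*(-1/27151) = (66170*(-1/9096))*(-1/27151) = -33085/4548*(-1/27151) = 33085/123482748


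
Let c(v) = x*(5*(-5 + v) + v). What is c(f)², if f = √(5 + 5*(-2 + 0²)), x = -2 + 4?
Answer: 1780 - 1200*I*√5 ≈ 1780.0 - 2683.3*I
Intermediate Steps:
x = 2
f = I*√5 (f = √(5 + 5*(-2 + 0)) = √(5 + 5*(-2)) = √(5 - 10) = √(-5) = I*√5 ≈ 2.2361*I)
c(v) = -50 + 12*v (c(v) = 2*(5*(-5 + v) + v) = 2*((-25 + 5*v) + v) = 2*(-25 + 6*v) = -50 + 12*v)
c(f)² = (-50 + 12*(I*√5))² = (-50 + 12*I*√5)²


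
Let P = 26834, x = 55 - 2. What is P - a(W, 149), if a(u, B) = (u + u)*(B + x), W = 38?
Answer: 11482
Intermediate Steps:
x = 53
a(u, B) = 2*u*(53 + B) (a(u, B) = (u + u)*(B + 53) = (2*u)*(53 + B) = 2*u*(53 + B))
P - a(W, 149) = 26834 - 2*38*(53 + 149) = 26834 - 2*38*202 = 26834 - 1*15352 = 26834 - 15352 = 11482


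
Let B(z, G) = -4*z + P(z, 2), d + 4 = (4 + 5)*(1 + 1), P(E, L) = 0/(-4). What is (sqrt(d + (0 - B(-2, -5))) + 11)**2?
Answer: (11 + sqrt(6))**2 ≈ 180.89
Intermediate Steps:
P(E, L) = 0 (P(E, L) = 0*(-1/4) = 0)
d = 14 (d = -4 + (4 + 5)*(1 + 1) = -4 + 9*2 = -4 + 18 = 14)
B(z, G) = -4*z (B(z, G) = -4*z + 0 = -4*z)
(sqrt(d + (0 - B(-2, -5))) + 11)**2 = (sqrt(14 + (0 - (-4)*(-2))) + 11)**2 = (sqrt(14 + (0 - 1*8)) + 11)**2 = (sqrt(14 + (0 - 8)) + 11)**2 = (sqrt(14 - 8) + 11)**2 = (sqrt(6) + 11)**2 = (11 + sqrt(6))**2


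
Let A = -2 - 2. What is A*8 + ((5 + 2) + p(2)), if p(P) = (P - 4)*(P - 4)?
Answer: -21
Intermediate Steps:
p(P) = (-4 + P)² (p(P) = (-4 + P)*(-4 + P) = (-4 + P)²)
A = -4
A*8 + ((5 + 2) + p(2)) = -4*8 + ((5 + 2) + (-4 + 2)²) = -32 + (7 + (-2)²) = -32 + (7 + 4) = -32 + 11 = -21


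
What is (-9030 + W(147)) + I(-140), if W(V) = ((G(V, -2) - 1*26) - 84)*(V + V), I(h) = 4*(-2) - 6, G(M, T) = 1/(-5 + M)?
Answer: -2938117/71 ≈ -41382.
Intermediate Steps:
I(h) = -14 (I(h) = -8 - 6 = -14)
W(V) = 2*V*(-110 + 1/(-5 + V)) (W(V) = ((1/(-5 + V) - 1*26) - 84)*(V + V) = ((1/(-5 + V) - 26) - 84)*(2*V) = ((-26 + 1/(-5 + V)) - 84)*(2*V) = (-110 + 1/(-5 + V))*(2*V) = 2*V*(-110 + 1/(-5 + V)))
(-9030 + W(147)) + I(-140) = (-9030 + 2*147*(551 - 110*147)/(-5 + 147)) - 14 = (-9030 + 2*147*(551 - 16170)/142) - 14 = (-9030 + 2*147*(1/142)*(-15619)) - 14 = (-9030 - 2295993/71) - 14 = -2937123/71 - 14 = -2938117/71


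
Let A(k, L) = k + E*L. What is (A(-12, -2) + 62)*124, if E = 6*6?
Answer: -2728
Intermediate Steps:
E = 36
A(k, L) = k + 36*L
(A(-12, -2) + 62)*124 = ((-12 + 36*(-2)) + 62)*124 = ((-12 - 72) + 62)*124 = (-84 + 62)*124 = -22*124 = -2728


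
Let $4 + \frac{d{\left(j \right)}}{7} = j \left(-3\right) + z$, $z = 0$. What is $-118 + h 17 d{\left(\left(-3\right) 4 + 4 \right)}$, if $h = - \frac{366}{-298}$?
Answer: $\frac{417958}{149} \approx 2805.1$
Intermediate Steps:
$d{\left(j \right)} = -28 - 21 j$ ($d{\left(j \right)} = -28 + 7 \left(j \left(-3\right) + 0\right) = -28 + 7 \left(- 3 j + 0\right) = -28 + 7 \left(- 3 j\right) = -28 - 21 j$)
$h = \frac{183}{149}$ ($h = \left(-366\right) \left(- \frac{1}{298}\right) = \frac{183}{149} \approx 1.2282$)
$-118 + h 17 d{\left(\left(-3\right) 4 + 4 \right)} = -118 + \frac{183 \cdot 17 \left(-28 - 21 \left(\left(-3\right) 4 + 4\right)\right)}{149} = -118 + \frac{183 \cdot 17 \left(-28 - 21 \left(-12 + 4\right)\right)}{149} = -118 + \frac{183 \cdot 17 \left(-28 - -168\right)}{149} = -118 + \frac{183 \cdot 17 \left(-28 + 168\right)}{149} = -118 + \frac{183 \cdot 17 \cdot 140}{149} = -118 + \frac{183}{149} \cdot 2380 = -118 + \frac{435540}{149} = \frac{417958}{149}$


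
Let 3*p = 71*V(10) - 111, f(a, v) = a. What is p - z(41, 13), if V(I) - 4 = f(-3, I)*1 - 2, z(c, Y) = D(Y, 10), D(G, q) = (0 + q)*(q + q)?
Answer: -782/3 ≈ -260.67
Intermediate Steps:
D(G, q) = 2*q**2 (D(G, q) = q*(2*q) = 2*q**2)
z(c, Y) = 200 (z(c, Y) = 2*10**2 = 2*100 = 200)
V(I) = -1 (V(I) = 4 + (-3*1 - 2) = 4 + (-3 - 2) = 4 - 5 = -1)
p = -182/3 (p = (71*(-1) - 111)/3 = (-71 - 111)/3 = (1/3)*(-182) = -182/3 ≈ -60.667)
p - z(41, 13) = -182/3 - 1*200 = -182/3 - 200 = -782/3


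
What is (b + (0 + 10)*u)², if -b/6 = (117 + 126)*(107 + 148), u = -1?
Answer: 138235240000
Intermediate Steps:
b = -371790 (b = -6*(117 + 126)*(107 + 148) = -1458*255 = -6*61965 = -371790)
(b + (0 + 10)*u)² = (-371790 + (0 + 10)*(-1))² = (-371790 + 10*(-1))² = (-371790 - 10)² = (-371800)² = 138235240000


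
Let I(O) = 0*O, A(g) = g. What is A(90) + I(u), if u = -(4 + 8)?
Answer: 90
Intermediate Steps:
u = -12 (u = -1*12 = -12)
I(O) = 0
A(90) + I(u) = 90 + 0 = 90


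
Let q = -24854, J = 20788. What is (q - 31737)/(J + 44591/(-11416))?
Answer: -646042856/237271217 ≈ -2.7228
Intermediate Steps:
(q - 31737)/(J + 44591/(-11416)) = (-24854 - 31737)/(20788 + 44591/(-11416)) = -56591/(20788 + 44591*(-1/11416)) = -56591/(20788 - 44591/11416) = -56591/237271217/11416 = -56591*11416/237271217 = -646042856/237271217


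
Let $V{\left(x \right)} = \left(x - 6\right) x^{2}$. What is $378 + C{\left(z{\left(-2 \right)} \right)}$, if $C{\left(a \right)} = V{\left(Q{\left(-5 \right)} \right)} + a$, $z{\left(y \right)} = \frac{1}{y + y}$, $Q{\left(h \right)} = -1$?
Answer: $\frac{1483}{4} \approx 370.75$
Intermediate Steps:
$V{\left(x \right)} = x^{2} \left(-6 + x\right)$ ($V{\left(x \right)} = \left(x - 6\right) x^{2} = \left(-6 + x\right) x^{2} = x^{2} \left(-6 + x\right)$)
$z{\left(y \right)} = \frac{1}{2 y}$
$C{\left(a \right)} = -7 + a$ ($C{\left(a \right)} = \left(-1\right)^{2} \left(-6 - 1\right) + a = 1 \left(-7\right) + a = -7 + a$)
$378 + C{\left(z{\left(-2 \right)} \right)} = 378 - \left(7 - \frac{1}{2 \left(-2\right)}\right) = 378 + \left(-7 + \frac{1}{2} \left(- \frac{1}{2}\right)\right) = 378 - \frac{29}{4} = \frac{1483}{4}$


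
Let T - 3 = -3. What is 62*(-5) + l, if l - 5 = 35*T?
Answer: -305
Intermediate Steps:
T = 0 (T = 3 - 3 = 0)
l = 5 (l = 5 + 35*0 = 5 + 0 = 5)
62*(-5) + l = 62*(-5) + 5 = -310 + 5 = -305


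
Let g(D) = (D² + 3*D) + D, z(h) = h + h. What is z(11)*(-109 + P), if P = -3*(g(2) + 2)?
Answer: -3322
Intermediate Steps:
z(h) = 2*h
g(D) = D² + 4*D
P = -42 (P = -3*(2*(4 + 2) + 2) = -3*(2*6 + 2) = -3*(12 + 2) = -3*14 = -42)
z(11)*(-109 + P) = (2*11)*(-109 - 42) = 22*(-151) = -3322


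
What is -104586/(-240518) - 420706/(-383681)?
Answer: 70657513387/46141093379 ≈ 1.5313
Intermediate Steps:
-104586/(-240518) - 420706/(-383681) = -104586*(-1/240518) - 420706*(-1/383681) = 52293/120259 + 420706/383681 = 70657513387/46141093379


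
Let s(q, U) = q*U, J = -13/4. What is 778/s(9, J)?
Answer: -3112/117 ≈ -26.598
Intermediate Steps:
J = -13/4 (J = -13*¼ = -13/4 ≈ -3.2500)
s(q, U) = U*q
778/s(9, J) = 778/((-13/4*9)) = 778/(-117/4) = 778*(-4/117) = -3112/117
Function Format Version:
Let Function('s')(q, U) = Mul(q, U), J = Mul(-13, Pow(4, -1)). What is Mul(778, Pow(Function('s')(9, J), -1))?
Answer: Rational(-3112, 117) ≈ -26.598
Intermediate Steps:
J = Rational(-13, 4) (J = Mul(-13, Rational(1, 4)) = Rational(-13, 4) ≈ -3.2500)
Function('s')(q, U) = Mul(U, q)
Mul(778, Pow(Function('s')(9, J), -1)) = Mul(778, Pow(Mul(Rational(-13, 4), 9), -1)) = Mul(778, Pow(Rational(-117, 4), -1)) = Mul(778, Rational(-4, 117)) = Rational(-3112, 117)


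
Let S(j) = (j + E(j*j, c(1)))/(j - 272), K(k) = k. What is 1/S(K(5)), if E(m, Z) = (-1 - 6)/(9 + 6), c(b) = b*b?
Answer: -4005/68 ≈ -58.897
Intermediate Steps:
c(b) = b²
E(m, Z) = -7/15
S(j) = (-7/15 + j)/(-272 + j) (S(j) = (j - 7/15)/(j - 272) = (-7/15 + j)/(-272 + j))
1/S(K(5)) = 1/((-7/15 + 5)/(-272 + 5)) = 1/((68/15)/(-267)) = 1/(-1/267*68/15) = 1/(-68/4005) = -4005/68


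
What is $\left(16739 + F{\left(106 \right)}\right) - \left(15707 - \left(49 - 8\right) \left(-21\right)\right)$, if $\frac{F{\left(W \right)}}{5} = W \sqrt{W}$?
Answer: $171 + 530 \sqrt{106} \approx 5627.7$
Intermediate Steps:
$F{\left(W \right)} = 5 W^{\frac{3}{2}}$ ($F{\left(W \right)} = 5 W \sqrt{W} = 5 W^{\frac{3}{2}}$)
$\left(16739 + F{\left(106 \right)}\right) - \left(15707 - \left(49 - 8\right) \left(-21\right)\right) = \left(16739 + 5 \cdot 106^{\frac{3}{2}}\right) - \left(15707 - \left(49 - 8\right) \left(-21\right)\right) = \left(16739 + 5 \cdot 106 \sqrt{106}\right) + \left(41 \left(-21\right) - 15707\right) = \left(16739 + 530 \sqrt{106}\right) - 16568 = 171 + 530 \sqrt{106}$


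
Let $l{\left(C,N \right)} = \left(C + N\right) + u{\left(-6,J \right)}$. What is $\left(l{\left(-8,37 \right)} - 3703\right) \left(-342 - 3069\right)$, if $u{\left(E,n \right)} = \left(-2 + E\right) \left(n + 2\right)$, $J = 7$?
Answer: $12777606$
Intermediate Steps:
$u{\left(E,n \right)} = \left(-2 + E\right) \left(2 + n\right)$
$l{\left(C,N \right)} = -72 + C + N$ ($l{\left(C,N \right)} = \left(C + N\right) - 72 = -72 + C + N$)
$\left(l{\left(-8,37 \right)} - 3703\right) \left(-342 - 3069\right) = \left(\left(-72 - 8 + 37\right) - 3703\right) \left(-342 - 3069\right) = \left(-43 - 3703\right) \left(-3411\right) = \left(-3746\right) \left(-3411\right) = 12777606$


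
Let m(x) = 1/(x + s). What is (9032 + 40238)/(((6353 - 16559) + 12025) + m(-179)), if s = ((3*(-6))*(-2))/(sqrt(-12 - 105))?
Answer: 2333960350670/86167258849 - 73905*I*sqrt(13)/172334517698 ≈ 27.086 - 1.5462e-6*I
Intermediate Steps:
s = -12*I*sqrt(13)/13 (s = (-18*(-2))/(sqrt(-117)) = 36/((3*I*sqrt(13))) = 36*(-I*sqrt(13)/39) = -12*I*sqrt(13)/13 ≈ -3.3282*I)
m(x) = 1/(x - 12*I*sqrt(13)/13)
(9032 + 40238)/(((6353 - 16559) + 12025) + m(-179)) = (9032 + 40238)/(((6353 - 16559) + 12025) + 13/(13*(-179) - 12*I*sqrt(13))) = 49270/((-10206 + 12025) + 13/(-2327 - 12*I*sqrt(13))) = 49270/(1819 + 13/(-2327 - 12*I*sqrt(13)))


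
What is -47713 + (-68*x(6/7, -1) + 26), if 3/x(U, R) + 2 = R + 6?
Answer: -47755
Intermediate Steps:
x(U, R) = 3/(4 + R) (x(U, R) = 3/(-2 + (R + 6)) = 3/(-2 + (6 + R)) = 3/(4 + R))
-47713 + (-68*x(6/7, -1) + 26) = -47713 + (-204/(4 - 1) + 26) = -47713 + (-204/3 + 26) = -47713 + (-68*1 + 26) = -47713 + (-68 + 26) = -47713 - 42 = -47755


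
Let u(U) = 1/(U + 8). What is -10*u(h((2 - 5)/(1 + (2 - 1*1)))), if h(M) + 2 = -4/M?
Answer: -15/13 ≈ -1.1538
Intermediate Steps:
h(M) = -2 - 4/M
u(U) = 1/(8 + U)
-10*u(h((2 - 5)/(1 + (2 - 1*1)))) = -10/(8 + (-2 - 4*(1 + (2 - 1*1))/(2 - 5))) = -10/(8 + (-2 - 4/((-3/(1 + (2 - 1)))))) = -10/(8 + (-2 - 4/((-3/(1 + 1))))) = -10/(8 + (-2 - 4/((-3/2)))) = -10/(8 + (-2 - 4/((-3*½)))) = -10/(8 + (-2 - 4/(-3/2))) = -10/(8 + (-2 - 4*(-⅔))) = -10/(8 + (-2 + 8/3)) = -10/(8 + ⅔) = -10/26/3 = -10*3/26 = -15/13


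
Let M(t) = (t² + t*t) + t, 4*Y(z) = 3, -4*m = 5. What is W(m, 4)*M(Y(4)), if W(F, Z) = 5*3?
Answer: 225/8 ≈ 28.125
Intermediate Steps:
m = -5/4 (m = -¼*5 = -5/4 ≈ -1.2500)
W(F, Z) = 15
Y(z) = ¾ (Y(z) = (¼)*3 = ¾)
M(t) = t + 2*t² (M(t) = (t² + t²) + t = 2*t² + t = t + 2*t²)
W(m, 4)*M(Y(4)) = 15*(3*(1 + 2*(¾))/4) = 15*(3*(1 + 3/2)/4) = 15*((¾)*(5/2)) = 15*(15/8) = 225/8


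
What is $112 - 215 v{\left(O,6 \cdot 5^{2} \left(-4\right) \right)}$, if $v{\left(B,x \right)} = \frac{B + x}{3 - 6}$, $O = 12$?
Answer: $-42028$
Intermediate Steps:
$v{\left(B,x \right)} = - \frac{B}{3} - \frac{x}{3}$ ($v{\left(B,x \right)} = \frac{B + x}{-3} = \left(B + x\right) \left(- \frac{1}{3}\right) = - \frac{B}{3} - \frac{x}{3}$)
$112 - 215 v{\left(O,6 \cdot 5^{2} \left(-4\right) \right)} = 112 - 215 \left(\left(- \frac{1}{3}\right) 12 - \frac{6 \cdot 5^{2} \left(-4\right)}{3}\right) = 112 - 215 \left(-4 - \frac{6 \cdot 25 \left(-4\right)}{3}\right) = 112 - 215 \left(-4 - \frac{150 \left(-4\right)}{3}\right) = 112 - 215 \left(-4 - -200\right) = 112 - 215 \left(-4 + 200\right) = 112 - 42140 = -42028$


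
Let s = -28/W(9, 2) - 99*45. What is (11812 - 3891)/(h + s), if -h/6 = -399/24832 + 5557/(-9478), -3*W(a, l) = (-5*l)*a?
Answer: -6991006162560/3929578364951 ≈ -1.7791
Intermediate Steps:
W(a, l) = 5*a*l/3 (W(a, l) = -(-5*l)*a/3 = -(-5)*a*l/3 = 5*a*l/3)
h = 212659719/58839424 (h = -6*(-399/24832 + 5557/(-9478)) = -6*(-399*1/24832 + 5557*(-1/9478)) = -6*(-399/24832 - 5557/9478) = -6*(-70886573/117678848) = 212659719/58839424 ≈ 3.6142)
s = -66839/15 (s = -28/((5/3)*9*2) - 99*45 = -28/30 - 4455 = -28*1/30 - 4455 = -14/15 - 4455 = -66839/15 ≈ -4455.9)
(11812 - 3891)/(h + s) = (11812 - 3891)/(212659719/58839424 - 66839/15) = 7921/(-3929578364951/882591360) = 7921*(-882591360/3929578364951) = -6991006162560/3929578364951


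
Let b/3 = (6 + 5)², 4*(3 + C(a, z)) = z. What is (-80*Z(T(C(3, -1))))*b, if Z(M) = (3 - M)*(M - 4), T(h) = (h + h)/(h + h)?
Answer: 174240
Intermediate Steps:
C(a, z) = -3 + z/4
T(h) = 1 (T(h) = (2*h)/((2*h)) = (2*h)*(1/(2*h)) = 1)
b = 363 (b = 3*(6 + 5)² = 3*11² = 3*121 = 363)
Z(M) = (-4 + M)*(3 - M) (Z(M) = (3 - M)*(-4 + M) = (-4 + M)*(3 - M))
(-80*Z(T(C(3, -1))))*b = -80*(-12 - 1*1² + 7*1)*363 = -80*(-12 - 1*1 + 7)*363 = -80*(-12 - 1 + 7)*363 = -80*(-6)*363 = 480*363 = 174240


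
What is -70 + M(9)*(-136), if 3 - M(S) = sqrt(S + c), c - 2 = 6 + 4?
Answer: -478 + 136*sqrt(21) ≈ 145.23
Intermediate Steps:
c = 12 (c = 2 + (6 + 4) = 2 + 10 = 12)
M(S) = 3 - sqrt(12 + S) (M(S) = 3 - sqrt(S + 12) = 3 - sqrt(12 + S))
-70 + M(9)*(-136) = -70 + (3 - sqrt(12 + 9))*(-136) = -70 + (3 - sqrt(21))*(-136) = -70 + (-408 + 136*sqrt(21)) = -478 + 136*sqrt(21)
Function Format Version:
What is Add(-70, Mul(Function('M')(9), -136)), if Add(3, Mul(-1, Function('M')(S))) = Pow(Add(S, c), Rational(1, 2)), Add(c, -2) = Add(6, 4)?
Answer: Add(-478, Mul(136, Pow(21, Rational(1, 2)))) ≈ 145.23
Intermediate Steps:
c = 12 (c = Add(2, Add(6, 4)) = Add(2, 10) = 12)
Function('M')(S) = Add(3, Mul(-1, Pow(Add(12, S), Rational(1, 2)))) (Function('M')(S) = Add(3, Mul(-1, Pow(Add(S, 12), Rational(1, 2)))) = Add(3, Mul(-1, Pow(Add(12, S), Rational(1, 2)))))
Add(-70, Mul(Function('M')(9), -136)) = Add(-70, Mul(Add(3, Mul(-1, Pow(Add(12, 9), Rational(1, 2)))), -136)) = Add(-70, Mul(Add(3, Mul(-1, Pow(21, Rational(1, 2)))), -136)) = Add(-70, Add(-408, Mul(136, Pow(21, Rational(1, 2))))) = Add(-478, Mul(136, Pow(21, Rational(1, 2))))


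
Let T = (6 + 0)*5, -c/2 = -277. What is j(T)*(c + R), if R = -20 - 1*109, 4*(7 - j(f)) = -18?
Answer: 9775/2 ≈ 4887.5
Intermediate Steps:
c = 554 (c = -2*(-277) = 554)
T = 30 (T = 6*5 = 30)
j(f) = 23/2 (j(f) = 7 - ¼*(-18) = 7 + 9/2 = 23/2)
R = -129 (R = -20 - 109 = -129)
j(T)*(c + R) = 23*(554 - 129)/2 = (23/2)*425 = 9775/2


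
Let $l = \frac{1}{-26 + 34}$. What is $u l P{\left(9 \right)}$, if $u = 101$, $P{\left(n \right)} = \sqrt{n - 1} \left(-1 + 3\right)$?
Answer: $\frac{101 \sqrt{2}}{2} \approx 71.418$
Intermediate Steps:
$P{\left(n \right)} = 2 \sqrt{-1 + n}$ ($P{\left(n \right)} = \sqrt{-1 + n} 2 = 2 \sqrt{-1 + n}$)
$l = \frac{1}{8} \approx 0.125$
$u l P{\left(9 \right)} = 101 \cdot \frac{1}{8} \cdot 2 \sqrt{-1 + 9} = \frac{101 \cdot 2 \sqrt{8}}{8} = \frac{101 \cdot 2 \cdot 2 \sqrt{2}}{8} = \frac{101 \cdot 4 \sqrt{2}}{8} = \frac{101 \sqrt{2}}{2}$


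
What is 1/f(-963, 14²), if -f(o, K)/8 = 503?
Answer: -1/4024 ≈ -0.00024851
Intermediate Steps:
f(o, K) = -4024 (f(o, K) = -8*503 = -4024)
1/f(-963, 14²) = 1/(-4024) = -1/4024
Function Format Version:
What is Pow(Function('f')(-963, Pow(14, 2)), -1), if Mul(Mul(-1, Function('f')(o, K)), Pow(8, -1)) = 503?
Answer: Rational(-1, 4024) ≈ -0.00024851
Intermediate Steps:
Function('f')(o, K) = -4024 (Function('f')(o, K) = Mul(-8, 503) = -4024)
Pow(Function('f')(-963, Pow(14, 2)), -1) = Pow(-4024, -1) = Rational(-1, 4024)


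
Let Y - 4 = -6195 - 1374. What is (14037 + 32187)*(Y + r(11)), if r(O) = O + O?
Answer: -348667632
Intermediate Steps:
r(O) = 2*O
Y = -7565 (Y = 4 + (-6195 - 1374) = 4 - 7569 = -7565)
(14037 + 32187)*(Y + r(11)) = (14037 + 32187)*(-7565 + 2*11) = 46224*(-7565 + 22) = 46224*(-7543) = -348667632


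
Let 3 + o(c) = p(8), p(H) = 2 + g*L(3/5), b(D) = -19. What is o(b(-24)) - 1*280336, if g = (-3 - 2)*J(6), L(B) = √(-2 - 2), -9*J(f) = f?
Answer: -280337 + 20*I/3 ≈ -2.8034e+5 + 6.6667*I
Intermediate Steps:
J(f) = -f/9
L(B) = 2*I (L(B) = √(-4) = 2*I)
g = 10/3 (g = (-3 - 2)*(-⅑*6) = -5*(-⅔) = 10/3 ≈ 3.3333)
p(H) = 2 + 20*I/3 (p(H) = 2 + 10*(2*I)/3 = 2 + 20*I/3)
o(c) = -1 + 20*I/3 (o(c) = -3 + (2 + 20*I/3) = -1 + 20*I/3)
o(b(-24)) - 1*280336 = (-1 + 20*I/3) - 1*280336 = (-1 + 20*I/3) - 280336 = -280337 + 20*I/3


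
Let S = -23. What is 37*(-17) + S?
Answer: -652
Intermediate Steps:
37*(-17) + S = 37*(-17) - 23 = -629 - 23 = -652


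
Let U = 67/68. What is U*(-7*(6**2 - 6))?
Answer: -7035/34 ≈ -206.91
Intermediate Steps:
U = 67/68 (U = 67*(1/68) = 67/68 ≈ 0.98529)
U*(-7*(6**2 - 6)) = 67*(-7*(6**2 - 6))/68 = 67*(-7*(36 - 6))/68 = 67*(-7*30)/68 = (67/68)*(-210) = -7035/34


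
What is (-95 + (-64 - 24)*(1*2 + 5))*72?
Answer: -51192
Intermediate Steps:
(-95 + (-64 - 24)*(1*2 + 5))*72 = (-95 - 88*(2 + 5))*72 = (-95 - 88*7)*72 = (-95 - 616)*72 = -711*72 = -51192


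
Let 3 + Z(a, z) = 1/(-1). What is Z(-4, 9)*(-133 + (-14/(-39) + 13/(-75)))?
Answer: 517976/975 ≈ 531.26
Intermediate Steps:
Z(a, z) = -4 (Z(a, z) = -3 + 1/(-1) = -3 - 1 = -4)
Z(-4, 9)*(-133 + (-14/(-39) + 13/(-75))) = -4*(-133 + (-14/(-39) + 13/(-75))) = -4*(-133 + (-14*(-1/39) + 13*(-1/75))) = -4*(-133 + (14/39 - 13/75)) = -4*(-133 + 181/975) = -4*(-129494/975) = 517976/975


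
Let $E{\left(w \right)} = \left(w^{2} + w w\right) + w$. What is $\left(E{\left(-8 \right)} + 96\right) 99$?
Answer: $21384$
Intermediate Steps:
$E{\left(w \right)} = w + 2 w^{2}$ ($E{\left(w \right)} = \left(w^{2} + w^{2}\right) + w = 2 w^{2} + w = w + 2 w^{2}$)
$\left(E{\left(-8 \right)} + 96\right) 99 = \left(- 8 \left(1 + 2 \left(-8\right)\right) + 96\right) 99 = \left(- 8 \left(1 - 16\right) + 96\right) 99 = \left(\left(-8\right) \left(-15\right) + 96\right) 99 = \left(120 + 96\right) 99 = 216 \cdot 99 = 21384$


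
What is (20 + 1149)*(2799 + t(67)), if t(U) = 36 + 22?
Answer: 3339833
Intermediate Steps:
t(U) = 58
(20 + 1149)*(2799 + t(67)) = (20 + 1149)*(2799 + 58) = 1169*2857 = 3339833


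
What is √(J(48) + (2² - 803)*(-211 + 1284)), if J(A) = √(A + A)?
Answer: √(-857327 + 4*√6) ≈ 925.91*I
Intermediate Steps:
J(A) = √2*√A (J(A) = √(2*A) = √2*√A)
√(J(48) + (2² - 803)*(-211 + 1284)) = √(√2*√48 + (2² - 803)*(-211 + 1284)) = √(√2*(4*√3) + (4 - 803)*1073) = √(4*√6 - 799*1073) = √(4*√6 - 857327) = √(-857327 + 4*√6)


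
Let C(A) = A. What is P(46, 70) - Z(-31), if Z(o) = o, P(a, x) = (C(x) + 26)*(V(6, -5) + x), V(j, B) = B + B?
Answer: 5791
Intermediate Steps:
V(j, B) = 2*B
P(a, x) = (-10 + x)*(26 + x) (P(a, x) = (x + 26)*(2*(-5) + x) = (26 + x)*(-10 + x) = (-10 + x)*(26 + x))
P(46, 70) - Z(-31) = (-260 + 70**2 + 16*70) - 1*(-31) = (-260 + 4900 + 1120) + 31 = 5760 + 31 = 5791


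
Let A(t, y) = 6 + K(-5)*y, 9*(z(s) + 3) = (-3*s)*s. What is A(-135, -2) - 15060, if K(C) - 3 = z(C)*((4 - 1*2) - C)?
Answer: -44704/3 ≈ -14901.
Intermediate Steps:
z(s) = -3 - s**2/3 (z(s) = -3 + ((-3*s)*s)/9 = -3 + (-3*s**2)/9 = -3 - s**2/3)
K(C) = 3 + (-3 - C**2/3)*(2 - C) (K(C) = 3 + (-3 - C**2/3)*((4 - 1*2) - C) = 3 + (-3 - C**2/3)*((4 - 2) - C) = 3 + (-3 - C**2/3)*(2 - C))
A(t, y) = 6 - 229*y/3 (A(t, y) = 6 + (-3 - 2/3*(-5)**2 + (1/3)*(-5)*(9 + (-5)**2))*y = 6 + (-3 - 2/3*25 + (1/3)*(-5)*(9 + 25))*y = 6 + (-3 - 50/3 + (1/3)*(-5)*34)*y = 6 + (-3 - 50/3 - 170/3)*y = 6 - 229*y/3)
A(-135, -2) - 15060 = (6 - 229/3*(-2)) - 15060 = (6 + 458/3) - 15060 = 476/3 - 15060 = -44704/3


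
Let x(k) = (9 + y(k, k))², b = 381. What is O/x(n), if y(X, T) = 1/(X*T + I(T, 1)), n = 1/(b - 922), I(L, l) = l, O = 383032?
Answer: 32811575654591968/8566269458761 ≈ 3830.3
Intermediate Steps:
n = -1/541 (n = 1/(381 - 922) = 1/(-541) = -1/541 ≈ -0.0018484)
y(X, T) = 1/(1 + T*X) (y(X, T) = 1/(X*T + 1) = 1/(T*X + 1) = 1/(1 + T*X))
x(k) = (9 + 1/(1 + k²))² (x(k) = (9 + 1/(1 + k*k))² = (9 + 1/(1 + k²))²)
O/x(n) = 383032/(((10 + 9*(-1/541)²)²/(1 + (-1/541)²)²)) = 383032/(((10 + 9*(1/292681))²/(1 + 1/292681)²)) = 383032/(((10 + 9/292681)²/(292682/292681)²)) = 383032/((85662167761*(2926819/292681)²/85662753124)) = 383032/(((85662167761/85662753124)*(8566269458761/85662167761))) = 383032/(8566269458761/85662753124) = 383032*(85662753124/8566269458761) = 32811575654591968/8566269458761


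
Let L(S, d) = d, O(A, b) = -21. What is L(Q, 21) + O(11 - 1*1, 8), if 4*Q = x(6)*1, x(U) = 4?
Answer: 0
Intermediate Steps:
Q = 1 (Q = (4*1)/4 = (¼)*4 = 1)
L(Q, 21) + O(11 - 1*1, 8) = 21 - 21 = 0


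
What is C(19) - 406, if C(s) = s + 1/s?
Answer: -7352/19 ≈ -386.95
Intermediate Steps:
C(19) - 406 = (19 + 1/19) - 406 = 362/19 - 406 = -7352/19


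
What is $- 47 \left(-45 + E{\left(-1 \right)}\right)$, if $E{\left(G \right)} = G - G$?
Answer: $2115$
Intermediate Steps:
$E{\left(G \right)} = 0$
$- 47 \left(-45 + E{\left(-1 \right)}\right) = - 47 \left(-45 + 0\right) = \left(-47\right) \left(-45\right) = 2115$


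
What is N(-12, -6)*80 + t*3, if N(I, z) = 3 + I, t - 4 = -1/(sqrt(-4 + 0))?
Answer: -708 + 3*I/2 ≈ -708.0 + 1.5*I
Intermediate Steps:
t = 4 + I/2 (t = 4 - 1/(sqrt(-4 + 0)) = 4 - 1/(sqrt(-4)) = 4 - 1/(2*I) = 4 - (-1)*I/2 = 4 + I/2 ≈ 4.0 + 0.5*I)
N(-12, -6)*80 + t*3 = (3 - 12)*80 + (4 + I/2)*3 = -9*80 + (12 + 3*I/2) = -720 + (12 + 3*I/2) = -708 + 3*I/2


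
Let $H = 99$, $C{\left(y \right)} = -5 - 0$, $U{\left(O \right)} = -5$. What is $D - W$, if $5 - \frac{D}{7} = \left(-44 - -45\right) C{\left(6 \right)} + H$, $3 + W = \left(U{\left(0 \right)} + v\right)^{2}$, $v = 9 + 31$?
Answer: $-1845$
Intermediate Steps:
$C{\left(y \right)} = -5$ ($C{\left(y \right)} = -5 + 0 = -5$)
$v = 40$
$W = 1222$ ($W = -3 + \left(-5 + 40\right)^{2} = -3 + 35^{2} = -3 + 1225 = 1222$)
$D = -623$ ($D = 35 - 7 \left(\left(-44 - -45\right) \left(-5\right) + 99\right) = 35 - 7 \left(\left(-44 + 45\right) \left(-5\right) + 99\right) = 35 - 7 \left(1 \left(-5\right) + 99\right) = 35 - 7 \left(-5 + 99\right) = 35 - 658 = -623$)
$D - W = -623 - 1222 = -1845$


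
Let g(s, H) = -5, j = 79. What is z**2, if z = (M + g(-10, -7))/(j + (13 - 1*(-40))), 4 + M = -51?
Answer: 25/121 ≈ 0.20661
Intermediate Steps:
M = -55 (M = -4 - 51 = -55)
z = -5/11 (z = (-55 - 5)/(79 + (13 - 1*(-40))) = -60/(79 + (13 + 40)) = -60/(79 + 53) = -60/132 = -60*1/132 = -5/11 ≈ -0.45455)
z**2 = (-5/11)**2 = 25/121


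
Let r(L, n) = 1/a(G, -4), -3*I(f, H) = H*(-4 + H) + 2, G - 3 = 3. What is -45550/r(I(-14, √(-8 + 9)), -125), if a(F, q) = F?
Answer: -273300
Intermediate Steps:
G = 6 (G = 3 + 3 = 6)
I(f, H) = -⅔ - H*(-4 + H)/3 (I(f, H) = -(H*(-4 + H) + 2)/3 = -(2 + H*(-4 + H))/3 = -⅔ - H*(-4 + H)/3)
r(L, n) = ⅙ (r(L, n) = 1/6 = ⅙)
-45550/r(I(-14, √(-8 + 9)), -125) = -45550/⅙ = -45550*6 = -273300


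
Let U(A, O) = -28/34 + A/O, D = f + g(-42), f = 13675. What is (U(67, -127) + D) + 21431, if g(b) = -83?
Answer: 75611740/2159 ≈ 35022.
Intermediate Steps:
D = 13592 (D = 13675 - 83 = 13592)
U(A, O) = -14/17 + A/O (U(A, O) = -28*1/34 + A/O = -14/17 + A/O)
(U(67, -127) + D) + 21431 = ((-14/17 + 67/(-127)) + 13592) + 21431 = ((-14/17 + 67*(-1/127)) + 13592) + 21431 = ((-14/17 - 67/127) + 13592) + 21431 = (-2917/2159 + 13592) + 21431 = 29342211/2159 + 21431 = 75611740/2159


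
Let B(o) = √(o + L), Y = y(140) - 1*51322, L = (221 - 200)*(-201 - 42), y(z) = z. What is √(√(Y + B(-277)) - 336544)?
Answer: √(-336544 + √2*√(-25591 + I*√1345)) ≈ 0.195 + 580.12*I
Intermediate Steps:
L = -5103 (L = 21*(-243) = -5103)
Y = -51182 (Y = 140 - 1*51322 = 140 - 51322 = -51182)
B(o) = √(-5103 + o) (B(o) = √(o - 5103) = √(-5103 + o))
√(√(Y + B(-277)) - 336544) = √(√(-51182 + √(-5103 - 277)) - 336544) = √(√(-51182 + √(-5380)) - 336544) = √(√(-51182 + 2*I*√1345) - 336544) = √(-336544 + √(-51182 + 2*I*√1345))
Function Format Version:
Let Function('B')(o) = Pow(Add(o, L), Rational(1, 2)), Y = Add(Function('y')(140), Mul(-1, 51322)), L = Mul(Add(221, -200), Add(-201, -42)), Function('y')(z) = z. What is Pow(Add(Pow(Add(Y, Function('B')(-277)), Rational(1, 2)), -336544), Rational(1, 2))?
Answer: Pow(Add(-336544, Mul(Pow(2, Rational(1, 2)), Pow(Add(-25591, Mul(I, Pow(1345, Rational(1, 2)))), Rational(1, 2)))), Rational(1, 2)) ≈ Add(0.195, Mul(580.12, I))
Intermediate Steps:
L = -5103 (L = Mul(21, -243) = -5103)
Y = -51182 (Y = Add(140, Mul(-1, 51322)) = Add(140, -51322) = -51182)
Function('B')(o) = Pow(Add(-5103, o), Rational(1, 2)) (Function('B')(o) = Pow(Add(o, -5103), Rational(1, 2)) = Pow(Add(-5103, o), Rational(1, 2)))
Pow(Add(Pow(Add(Y, Function('B')(-277)), Rational(1, 2)), -336544), Rational(1, 2)) = Pow(Add(Pow(Add(-51182, Pow(Add(-5103, -277), Rational(1, 2))), Rational(1, 2)), -336544), Rational(1, 2)) = Pow(Add(Pow(Add(-51182, Pow(-5380, Rational(1, 2))), Rational(1, 2)), -336544), Rational(1, 2)) = Pow(Add(Pow(Add(-51182, Mul(2, I, Pow(1345, Rational(1, 2)))), Rational(1, 2)), -336544), Rational(1, 2)) = Pow(Add(-336544, Pow(Add(-51182, Mul(2, I, Pow(1345, Rational(1, 2)))), Rational(1, 2))), Rational(1, 2))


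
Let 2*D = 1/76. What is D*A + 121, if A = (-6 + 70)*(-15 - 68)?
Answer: 1635/19 ≈ 86.053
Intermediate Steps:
D = 1/152 (D = (½)/76 = (½)*(1/76) = 1/152 ≈ 0.0065789)
A = -5312 (A = 64*(-83) = -5312)
D*A + 121 = (1/152)*(-5312) + 121 = -664/19 + 121 = 1635/19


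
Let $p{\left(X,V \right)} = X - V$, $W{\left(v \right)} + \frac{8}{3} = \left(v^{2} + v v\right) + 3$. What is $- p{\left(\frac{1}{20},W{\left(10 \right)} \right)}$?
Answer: $\frac{12017}{60} \approx 200.28$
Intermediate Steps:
$W{\left(v \right)} = \frac{1}{3} + 2 v^{2}$ ($W{\left(v \right)} = - \frac{8}{3} + \left(\left(v^{2} + v v\right) + 3\right) = - \frac{8}{3} + \left(\left(v^{2} + v^{2}\right) + 3\right) = - \frac{8}{3} + \left(2 v^{2} + 3\right) = - \frac{8}{3} + \left(3 + 2 v^{2}\right) = \frac{1}{3} + 2 v^{2}$)
$- p{\left(\frac{1}{20},W{\left(10 \right)} \right)} = - (\frac{1}{20} - \left(\frac{1}{3} + 2 \cdot 10^{2}\right)) = - (\frac{1}{20} - \left(\frac{1}{3} + 2 \cdot 100\right)) = - (\frac{1}{20} - \left(\frac{1}{3} + 200\right)) = - (\frac{1}{20} - \frac{601}{3}) = \left(-1\right) \left(- \frac{12017}{60}\right) = \frac{12017}{60}$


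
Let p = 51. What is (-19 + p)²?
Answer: 1024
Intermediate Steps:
(-19 + p)² = (-19 + 51)² = 32² = 1024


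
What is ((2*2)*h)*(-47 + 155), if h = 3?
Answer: 1296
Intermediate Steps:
((2*2)*h)*(-47 + 155) = ((2*2)*3)*(-47 + 155) = (4*3)*108 = 12*108 = 1296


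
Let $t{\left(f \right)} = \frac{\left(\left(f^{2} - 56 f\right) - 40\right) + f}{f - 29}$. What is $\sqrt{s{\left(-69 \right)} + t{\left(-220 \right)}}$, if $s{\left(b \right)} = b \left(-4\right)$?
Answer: $\frac{2 \sqrt{514434}}{249} \approx 5.761$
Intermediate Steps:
$s{\left(b \right)} = - 4 b$
$t{\left(f \right)} = \frac{-40 + f^{2} - 55 f}{-29 + f}$ ($t{\left(f \right)} = \frac{\left(-40 + f^{2} - 56 f\right) + f}{-29 + f} = \frac{-40 + f^{2} - 55 f}{-29 + f}$)
$\sqrt{s{\left(-69 \right)} + t{\left(-220 \right)}} = \sqrt{\left(-4\right) \left(-69\right) + \frac{-40 + \left(-220\right)^{2} - -12100}{-29 - 220}} = \sqrt{276 + \frac{-40 + 48400 + 12100}{-249}} = \sqrt{276 - \frac{60460}{249}} = \sqrt{\frac{8264}{249}} = \frac{2 \sqrt{514434}}{249}$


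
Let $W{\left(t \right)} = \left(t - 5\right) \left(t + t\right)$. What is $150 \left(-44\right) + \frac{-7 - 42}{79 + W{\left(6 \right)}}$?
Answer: $- \frac{85807}{13} \approx -6600.5$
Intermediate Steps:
$W{\left(t \right)} = 2 t \left(-5 + t\right)$ ($W{\left(t \right)} = \left(-5 + t\right) 2 t = 2 t \left(-5 + t\right)$)
$150 \left(-44\right) + \frac{-7 - 42}{79 + W{\left(6 \right)}} = 150 \left(-44\right) + \frac{-7 - 42}{79 + 2 \cdot 6 \left(-5 + 6\right)} = -6600 + \frac{-7 - 42}{79 + 2 \cdot 6 \cdot 1} = -6600 - \frac{49}{79 + 12} = -6600 - \frac{49}{91} = -6600 - \frac{7}{13} = - \frac{85807}{13}$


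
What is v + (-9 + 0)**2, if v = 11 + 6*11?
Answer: 158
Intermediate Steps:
v = 77 (v = 11 + 66 = 77)
v + (-9 + 0)**2 = 77 + (-9 + 0)**2 = 77 + (-9)**2 = 77 + 81 = 158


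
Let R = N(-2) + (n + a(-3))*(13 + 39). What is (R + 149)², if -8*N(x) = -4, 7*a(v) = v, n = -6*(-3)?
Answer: 221563225/196 ≈ 1.1304e+6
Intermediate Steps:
n = 18
a(v) = v/7
N(x) = ½ (N(x) = -⅛*(-4) = ½)
R = 12799/14 (R = ½ + (18 + (⅐)*(-3))*(13 + 39) = ½ + (18 - 3/7)*52 = ½ + (123/7)*52 = ½ + 6396/7 = 12799/14 ≈ 914.21)
(R + 149)² = (12799/14 + 149)² = (14885/14)² = 221563225/196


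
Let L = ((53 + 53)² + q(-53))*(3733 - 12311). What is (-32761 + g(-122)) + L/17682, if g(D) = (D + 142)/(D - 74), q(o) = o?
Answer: -2363233531/61887 ≈ -38186.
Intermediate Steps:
g(D) = (142 + D)/(-74 + D)
L = -95927774 (L = ((53 + 53)² - 53)*(3733 - 12311) = (106² - 53)*(-8578) = (11236 - 53)*(-8578) = 11183*(-8578) = -95927774)
(-32761 + g(-122)) + L/17682 = (-32761 + (142 - 122)/(-74 - 122)) - 95927774/17682 = (-32761 + 20/(-196)) - 95927774*1/17682 = (-32761 - 1/196*20) - 47963887/8841 = (-32761 - 5/49) - 47963887/8841 = -1605294/49 - 47963887/8841 = -2363233531/61887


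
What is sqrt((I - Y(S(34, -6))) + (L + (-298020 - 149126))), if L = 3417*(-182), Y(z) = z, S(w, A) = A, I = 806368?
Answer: I*sqrt(262666) ≈ 512.51*I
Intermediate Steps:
L = -621894
sqrt((I - Y(S(34, -6))) + (L + (-298020 - 149126))) = sqrt((806368 - 1*(-6)) + (-621894 + (-298020 - 149126))) = sqrt((806368 + 6) + (-621894 - 447146)) = sqrt(806374 - 1069040) = sqrt(-262666) = I*sqrt(262666)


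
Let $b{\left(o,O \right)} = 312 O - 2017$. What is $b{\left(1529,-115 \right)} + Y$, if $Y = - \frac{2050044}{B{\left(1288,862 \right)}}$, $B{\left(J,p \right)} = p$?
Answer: $- \frac{17358629}{431} \approx -40275.0$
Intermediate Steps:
$b{\left(o,O \right)} = -2017 + 312 O$
$Y = - \frac{1025022}{431}$ ($Y = - \frac{2050044}{862} = \left(-2050044\right) \frac{1}{862} = - \frac{1025022}{431} \approx -2378.2$)
$b{\left(1529,-115 \right)} + Y = \left(-2017 + 312 \left(-115\right)\right) - \frac{1025022}{431} = \left(-2017 - 35880\right) - \frac{1025022}{431} = -37897 - \frac{1025022}{431} = - \frac{17358629}{431}$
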